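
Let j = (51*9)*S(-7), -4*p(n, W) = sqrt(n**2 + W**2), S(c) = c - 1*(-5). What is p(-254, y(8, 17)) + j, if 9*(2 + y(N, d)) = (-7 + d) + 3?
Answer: -918 - sqrt(5225821)/36 ≈ -981.50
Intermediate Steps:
S(c) = 5 + c (S(c) = c + 5 = 5 + c)
y(N, d) = -22/9 + d/9 (y(N, d) = -2 + ((-7 + d) + 3)/9 = -2 + (-4 + d)/9 = -2 + (-4/9 + d/9) = -22/9 + d/9)
p(n, W) = -sqrt(W**2 + n**2)/4 (p(n, W) = -sqrt(n**2 + W**2)/4 = -sqrt(W**2 + n**2)/4)
j = -918 (j = (51*9)*(5 - 7) = 459*(-2) = -918)
p(-254, y(8, 17)) + j = -sqrt((-22/9 + (1/9)*17)**2 + (-254)**2)/4 - 918 = -sqrt((-22/9 + 17/9)**2 + 64516)/4 - 918 = -sqrt((-5/9)**2 + 64516)/4 - 918 = -sqrt(25/81 + 64516)/4 - 918 = -sqrt(5225821)/36 - 918 = -918 - sqrt(5225821)/36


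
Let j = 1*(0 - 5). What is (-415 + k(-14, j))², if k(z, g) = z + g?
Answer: 188356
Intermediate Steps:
j = -5 (j = 1*(-5) = -5)
k(z, g) = g + z
(-415 + k(-14, j))² = (-415 + (-5 - 14))² = (-415 - 19)² = (-434)² = 188356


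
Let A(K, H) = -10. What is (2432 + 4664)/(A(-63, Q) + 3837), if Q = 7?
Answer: 7096/3827 ≈ 1.8542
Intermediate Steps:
(2432 + 4664)/(A(-63, Q) + 3837) = (2432 + 4664)/(-10 + 3837) = 7096/3827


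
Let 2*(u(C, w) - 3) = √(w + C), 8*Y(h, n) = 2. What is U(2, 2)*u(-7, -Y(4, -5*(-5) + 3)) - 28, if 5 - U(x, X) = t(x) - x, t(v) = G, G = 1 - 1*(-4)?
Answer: -22 + I*√29/2 ≈ -22.0 + 2.6926*I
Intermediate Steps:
Y(h, n) = ¼ (Y(h, n) = (⅛)*2 = ¼)
u(C, w) = 3 + √(C + w)/2 (u(C, w) = 3 + √(w + C)/2 = 3 + √(C + w)/2)
G = 5 (G = 1 + 4 = 5)
t(v) = 5
U(x, X) = x (U(x, X) = 5 - (5 - x) = 5 + (-5 + x) = x)
U(2, 2)*u(-7, -Y(4, -5*(-5) + 3)) - 28 = 2*(3 + √(-7 - 1*¼)/2) - 28 = 2*(3 + √(-7 - ¼)/2) - 28 = 2*(3 + √(-29/4)/2) - 28 = 2*(3 + (I*√29/2)/2) - 28 = 2*(3 + I*√29/4) - 28 = (6 + I*√29/2) - 28 = -22 + I*√29/2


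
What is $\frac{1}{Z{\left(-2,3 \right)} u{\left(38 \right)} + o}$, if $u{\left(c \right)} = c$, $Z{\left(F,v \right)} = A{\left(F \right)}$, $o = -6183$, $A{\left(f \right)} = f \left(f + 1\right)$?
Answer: $- \frac{1}{6107} \approx -0.00016375$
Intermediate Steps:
$A{\left(f \right)} = f \left(1 + f\right)$
$Z{\left(F,v \right)} = F \left(1 + F\right)$
$\frac{1}{Z{\left(-2,3 \right)} u{\left(38 \right)} + o} = \frac{1}{- 2 \left(1 - 2\right) 38 - 6183} = \frac{1}{\left(-2\right) \left(-1\right) 38 - 6183} = \frac{1}{2 \cdot 38 - 6183} = \frac{1}{76 - 6183} = \frac{1}{-6107} = - \frac{1}{6107}$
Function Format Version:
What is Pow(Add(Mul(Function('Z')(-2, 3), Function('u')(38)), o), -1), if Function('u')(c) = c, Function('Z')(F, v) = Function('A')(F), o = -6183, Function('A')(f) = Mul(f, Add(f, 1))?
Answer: Rational(-1, 6107) ≈ -0.00016375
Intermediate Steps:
Function('A')(f) = Mul(f, Add(1, f))
Function('Z')(F, v) = Mul(F, Add(1, F))
Pow(Add(Mul(Function('Z')(-2, 3), Function('u')(38)), o), -1) = Pow(Add(Mul(Mul(-2, Add(1, -2)), 38), -6183), -1) = Pow(Add(Mul(Mul(-2, -1), 38), -6183), -1) = Pow(Add(Mul(2, 38), -6183), -1) = Pow(Add(76, -6183), -1) = Pow(-6107, -1) = Rational(-1, 6107)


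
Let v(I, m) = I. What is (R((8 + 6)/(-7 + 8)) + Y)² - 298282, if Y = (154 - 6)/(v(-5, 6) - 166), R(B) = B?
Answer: -8717019446/29241 ≈ -2.9811e+5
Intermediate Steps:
Y = -148/171 (Y = (154 - 6)/(-5 - 166) = 148/(-171) = 148*(-1/171) = -148/171 ≈ -0.86550)
(R((8 + 6)/(-7 + 8)) + Y)² - 298282 = ((8 + 6)/(-7 + 8) - 148/171)² - 298282 = (14/1 - 148/171)² - 298282 = (14*1 - 148/171)² - 298282 = (14 - 148/171)² - 298282 = (2246/171)² - 298282 = 5044516/29241 - 298282 = -8717019446/29241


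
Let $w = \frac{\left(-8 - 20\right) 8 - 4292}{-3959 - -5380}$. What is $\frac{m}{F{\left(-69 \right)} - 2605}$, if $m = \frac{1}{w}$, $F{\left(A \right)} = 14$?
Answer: $\frac{1421}{11700956} \approx 0.00012144$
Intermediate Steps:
$w = - \frac{4516}{1421}$ ($w = \frac{\left(-28\right) 8 - 4292}{-3959 + 5380} = \frac{-224 - 4292}{1421} = \left(-4516\right) \frac{1}{1421} = - \frac{4516}{1421} \approx -3.178$)
$m = - \frac{1421}{4516}$ ($m = \frac{1}{- \frac{4516}{1421}} = - \frac{1421}{4516} \approx -0.31466$)
$\frac{m}{F{\left(-69 \right)} - 2605} = - \frac{1421}{4516 \left(14 - 2605\right)} = - \frac{1421}{4516 \left(-2591\right)} = \left(- \frac{1421}{4516}\right) \left(- \frac{1}{2591}\right) = \frac{1421}{11700956}$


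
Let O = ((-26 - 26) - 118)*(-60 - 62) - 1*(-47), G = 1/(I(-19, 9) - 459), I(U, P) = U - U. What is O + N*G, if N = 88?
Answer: 9541145/459 ≈ 20787.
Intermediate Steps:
I(U, P) = 0
G = -1/459 (G = 1/(0 - 459) = 1/(-459) = -1/459 ≈ -0.0021787)
O = 20787 (O = (-52 - 118)*(-122) + 47 = -170*(-122) + 47 = 20740 + 47 = 20787)
O + N*G = 20787 + 88*(-1/459) = 20787 - 88/459 = 9541145/459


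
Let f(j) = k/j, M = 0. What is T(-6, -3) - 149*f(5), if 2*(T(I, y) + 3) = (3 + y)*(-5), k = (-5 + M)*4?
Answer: 593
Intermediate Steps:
k = -20 (k = (-5 + 0)*4 = -5*4 = -20)
T(I, y) = -21/2 - 5*y/2 (T(I, y) = -3 + ((3 + y)*(-5))/2 = -3 + (-15 - 5*y)/2 = -3 + (-15/2 - 5*y/2) = -21/2 - 5*y/2)
f(j) = -20/j
T(-6, -3) - 149*f(5) = (-21/2 - 5/2*(-3)) - (-2980)/5 = (-21/2 + 15/2) - (-2980)/5 = -3 - 149*(-4) = -3 + 596 = 593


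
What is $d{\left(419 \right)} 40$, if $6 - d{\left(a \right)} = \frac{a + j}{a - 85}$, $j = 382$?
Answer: $\frac{24060}{167} \approx 144.07$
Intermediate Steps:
$d{\left(a \right)} = 6 - \frac{382 + a}{-85 + a}$ ($d{\left(a \right)} = 6 - \frac{a + 382}{a - 85} = 6 - \frac{382 + a}{-85 + a}$)
$d{\left(419 \right)} 40 = \frac{-892 + 5 \cdot 419}{-85 + 419} \cdot 40 = \frac{-892 + 2095}{334} \cdot 40 = \frac{1}{334} \cdot 1203 \cdot 40 = \frac{1203}{334} \cdot 40 = \frac{24060}{167}$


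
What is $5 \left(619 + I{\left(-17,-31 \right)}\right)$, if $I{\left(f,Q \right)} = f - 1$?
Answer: $3005$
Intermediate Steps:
$I{\left(f,Q \right)} = -1 + f$
$5 \left(619 + I{\left(-17,-31 \right)}\right) = 5 \left(619 - 18\right) = 5 \cdot 601 = 3005$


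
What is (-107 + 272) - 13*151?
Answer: -1798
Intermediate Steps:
(-107 + 272) - 13*151 = 165 - 1963 = -1798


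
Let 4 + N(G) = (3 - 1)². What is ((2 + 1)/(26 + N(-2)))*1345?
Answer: 4035/26 ≈ 155.19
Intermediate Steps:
N(G) = 0 (N(G) = -4 + (3 - 1)² = -4 + 2² = -4 + 4 = 0)
((2 + 1)/(26 + N(-2)))*1345 = ((2 + 1)/(26 + 0))*1345 = (3/26)*1345 = 4035/26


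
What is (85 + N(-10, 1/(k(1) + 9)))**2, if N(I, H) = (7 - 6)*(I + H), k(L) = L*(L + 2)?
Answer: 811801/144 ≈ 5637.5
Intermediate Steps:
k(L) = L*(2 + L)
N(I, H) = H + I (N(I, H) = 1*(H + I) = H + I)
(85 + N(-10, 1/(k(1) + 9)))**2 = (85 + (1/(1*(2 + 1) + 9) - 10))**2 = (85 + (1/(1*3 + 9) - 10))**2 = (85 + (1/(3 + 9) - 10))**2 = (85 + (1/12 - 10))**2 = (85 - 119/12)**2 = (901/12)**2 = 811801/144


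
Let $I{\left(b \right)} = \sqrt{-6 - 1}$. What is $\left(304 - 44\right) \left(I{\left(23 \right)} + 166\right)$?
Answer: $43160 + 260 i \sqrt{7} \approx 43160.0 + 687.9 i$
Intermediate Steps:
$I{\left(b \right)} = i \sqrt{7}$ ($I{\left(b \right)} = \sqrt{-7} = i \sqrt{7}$)
$\left(304 - 44\right) \left(I{\left(23 \right)} + 166\right) = \left(304 - 44\right) \left(i \sqrt{7} + 166\right) = 260 \left(166 + i \sqrt{7}\right) = 43160 + 260 i \sqrt{7}$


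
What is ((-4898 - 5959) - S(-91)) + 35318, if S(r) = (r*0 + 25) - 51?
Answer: 24487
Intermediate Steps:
S(r) = -26 (S(r) = (0 + 25) - 51 = 25 - 51 = -26)
((-4898 - 5959) - S(-91)) + 35318 = ((-4898 - 5959) - 1*(-26)) + 35318 = (-10857 + 26) + 35318 = -10831 + 35318 = 24487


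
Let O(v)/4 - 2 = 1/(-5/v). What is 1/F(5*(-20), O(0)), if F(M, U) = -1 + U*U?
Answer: 1/63 ≈ 0.015873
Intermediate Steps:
O(v) = 8 - 4*v/5 (O(v) = 8 + 4/((-5/v)) = 8 + 4*(-v/5) = 8 - 4*v/5)
F(M, U) = -1 + U²
1/F(5*(-20), O(0)) = 1/(-1 + (8 - ⅘*0)²) = 1/(-1 + (8 + 0)²) = 1/(-1 + 8²) = 1/(-1 + 64) = 1/63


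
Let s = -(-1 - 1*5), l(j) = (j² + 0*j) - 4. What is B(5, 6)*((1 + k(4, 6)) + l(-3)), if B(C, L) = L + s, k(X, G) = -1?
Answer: 60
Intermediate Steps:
l(j) = -4 + j² (l(j) = (j² + 0) - 4 = j² - 4 = -4 + j²)
s = 6 (s = -(-1 - 5) = -1*(-6) = 6)
B(C, L) = 6 + L (B(C, L) = L + 6 = 6 + L)
B(5, 6)*((1 + k(4, 6)) + l(-3)) = (6 + 6)*((1 - 1) + (-4 + (-3)²)) = 12*(0 + (-4 + 9)) = 12*(0 + 5) = 12*5 = 60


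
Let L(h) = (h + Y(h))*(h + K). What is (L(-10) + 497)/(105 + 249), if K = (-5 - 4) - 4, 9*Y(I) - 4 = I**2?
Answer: 4151/3186 ≈ 1.3029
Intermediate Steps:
Y(I) = 4/9 + I**2/9
K = -13 (K = -9 - 4 = -13)
L(h) = (-13 + h)*(4/9 + h + h**2/9) (L(h) = (h + (4/9 + h**2/9))*(h - 13) = (4/9 + h + h**2/9)*(-13 + h) = (-13 + h)*(4/9 + h + h**2/9))
(L(-10) + 497)/(105 + 249) = ((-52/9 - 113/9*(-10) - 4/9*(-10)**2 + (1/9)*(-10)**3) + 497)/(105 + 249) = ((-52/9 + 1130/9 - 4/9*100 + (1/9)*(-1000)) + 497)/354 = ((-52/9 + 1130/9 - 400/9 - 1000/9) + 497)*(1/354) = (-322/9 + 497)*(1/354) = (4151/9)*(1/354) = 4151/3186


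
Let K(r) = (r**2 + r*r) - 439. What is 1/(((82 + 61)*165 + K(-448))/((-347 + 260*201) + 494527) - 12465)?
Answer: -136610/1702737509 ≈ -8.0230e-5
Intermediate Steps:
K(r) = -439 + 2*r**2 (K(r) = (r**2 + r**2) - 439 = 2*r**2 - 439 = -439 + 2*r**2)
1/(((82 + 61)*165 + K(-448))/((-347 + 260*201) + 494527) - 12465) = 1/(((82 + 61)*165 + (-439 + 2*(-448)**2))/((-347 + 260*201) + 494527) - 12465) = 1/((143*165 + (-439 + 2*200704))/((-347 + 52260) + 494527) - 12465) = 1/((23595 + (-439 + 401408))/(51913 + 494527) - 12465) = 1/((23595 + 400969)/546440 - 12465) = 1/(424564*(1/546440) - 12465) = 1/(106141/136610 - 12465) = 1/(-1702737509/136610) = -136610/1702737509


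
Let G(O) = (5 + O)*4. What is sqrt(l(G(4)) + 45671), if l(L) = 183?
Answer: sqrt(45854) ≈ 214.14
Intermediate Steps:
G(O) = 20 + 4*O
sqrt(l(G(4)) + 45671) = sqrt(183 + 45671) = sqrt(45854)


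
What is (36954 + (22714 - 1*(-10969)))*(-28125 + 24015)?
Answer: -290318070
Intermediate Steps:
(36954 + (22714 - 1*(-10969)))*(-28125 + 24015) = (36954 + (22714 + 10969))*(-4110) = (36954 + 33683)*(-4110) = 70637*(-4110) = -290318070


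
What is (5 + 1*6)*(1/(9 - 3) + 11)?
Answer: 737/6 ≈ 122.83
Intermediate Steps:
(5 + 1*6)*(1/(9 - 3) + 11) = (5 + 6)*(1/6 + 11) = 11*(⅙ + 11) = 11*(67/6) = 737/6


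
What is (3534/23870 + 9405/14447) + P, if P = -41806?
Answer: -232524499166/5562095 ≈ -41805.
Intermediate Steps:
(3534/23870 + 9405/14447) + P = (3534/23870 + 9405/14447) - 41806 = (3534*(1/23870) + 9405*(1/14447)) - 41806 = (57/385 + 9405/14447) - 41806 = 4444404/5562095 - 41806 = -232524499166/5562095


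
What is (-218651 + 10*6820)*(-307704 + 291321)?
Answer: 2464838733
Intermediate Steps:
(-218651 + 10*6820)*(-307704 + 291321) = (-218651 + 68200)*(-16383) = -150451*(-16383) = 2464838733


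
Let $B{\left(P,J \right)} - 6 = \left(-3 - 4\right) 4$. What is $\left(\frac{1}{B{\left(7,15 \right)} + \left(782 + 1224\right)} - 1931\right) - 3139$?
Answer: $- \frac{10058879}{1984} \approx -5070.0$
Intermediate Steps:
$B{\left(P,J \right)} = -22$ ($B{\left(P,J \right)} = 6 + \left(-3 - 4\right) 4 = 6 - 28 = -22$)
$\left(\frac{1}{B{\left(7,15 \right)} + \left(782 + 1224\right)} - 1931\right) - 3139 = \left(\frac{1}{-22 + \left(782 + 1224\right)} - 1931\right) - 3139 = \left(\frac{1}{-22 + 2006} - 1931\right) - 3139 = \left(\frac{1}{1984} - 1931\right) - 3139 = - \frac{3831103}{1984} - 3139 = - \frac{10058879}{1984}$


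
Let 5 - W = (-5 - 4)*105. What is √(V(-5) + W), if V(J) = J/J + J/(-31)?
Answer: √914066/31 ≈ 30.841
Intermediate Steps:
V(J) = 1 - J/31 (V(J) = 1 + J*(-1/31) = 1 - J/31)
W = 950 (W = 5 - (-5 - 4)*105 = 5 - (-9)*105 = 5 - 1*(-945) = 5 + 945 = 950)
√(V(-5) + W) = √((1 - 1/31*(-5)) + 950) = √((1 + 5/31) + 950) = √(36/31 + 950) = √(29486/31) = √914066/31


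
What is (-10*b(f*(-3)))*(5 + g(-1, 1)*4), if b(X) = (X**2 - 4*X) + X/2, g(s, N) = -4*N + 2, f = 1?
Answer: 585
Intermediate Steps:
g(s, N) = 2 - 4*N
b(X) = X**2 - 7*X/2 (b(X) = (X**2 - 4*X) + X*(1/2) = (X**2 - 4*X) + X/2 = X**2 - 7*X/2)
(-10*b(f*(-3)))*(5 + g(-1, 1)*4) = (-5*1*(-3)*(-7 + 2*(1*(-3))))*(5 + (2 - 4*1)*4) = (-5*(-3)*(-7 + 2*(-3)))*(5 + (2 - 4)*4) = (-5*(-3)*(-7 - 6))*(5 - 2*4) = (-5*(-3)*(-13))*(5 - 8) = -10*39/2*(-3) = -195*(-3) = 585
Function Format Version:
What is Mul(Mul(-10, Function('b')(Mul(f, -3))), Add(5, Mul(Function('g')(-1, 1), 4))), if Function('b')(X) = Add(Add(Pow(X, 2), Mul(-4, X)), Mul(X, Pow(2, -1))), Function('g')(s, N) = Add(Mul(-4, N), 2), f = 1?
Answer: 585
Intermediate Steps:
Function('g')(s, N) = Add(2, Mul(-4, N))
Function('b')(X) = Add(Pow(X, 2), Mul(Rational(-7, 2), X)) (Function('b')(X) = Add(Add(Pow(X, 2), Mul(-4, X)), Mul(X, Rational(1, 2))) = Add(Add(Pow(X, 2), Mul(-4, X)), Mul(Rational(1, 2), X)) = Add(Pow(X, 2), Mul(Rational(-7, 2), X)))
Mul(Mul(-10, Function('b')(Mul(f, -3))), Add(5, Mul(Function('g')(-1, 1), 4))) = Mul(Mul(-10, Mul(Rational(1, 2), Mul(1, -3), Add(-7, Mul(2, Mul(1, -3))))), Add(5, Mul(Add(2, Mul(-4, 1)), 4))) = Mul(Mul(-10, Mul(Rational(1, 2), -3, Add(-7, Mul(2, -3)))), Add(5, Mul(Add(2, -4), 4))) = Mul(Mul(-10, Mul(Rational(1, 2), -3, Add(-7, -6))), Add(5, Mul(-2, 4))) = Mul(Mul(-10, Mul(Rational(1, 2), -3, -13)), Add(5, -8)) = Mul(Mul(-10, Rational(39, 2)), -3) = Mul(-195, -3) = 585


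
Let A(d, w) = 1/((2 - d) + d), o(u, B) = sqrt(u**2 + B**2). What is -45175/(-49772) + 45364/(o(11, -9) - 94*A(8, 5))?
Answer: -106028613151/99892404 - 45364*sqrt(202)/2007 ≈ -1382.7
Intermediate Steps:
o(u, B) = sqrt(B**2 + u**2)
A(d, w) = 1/2
-45175/(-49772) + 45364/(o(11, -9) - 94*A(8, 5)) = -45175/(-49772) + 45364/(sqrt((-9)**2 + 11**2) - 94*1/2) = -45175*(-1/49772) + 45364/(sqrt(81 + 121) - 47) = 45175/49772 + 45364/(sqrt(202) - 47) = 45175/49772 + 45364/(-47 + sqrt(202))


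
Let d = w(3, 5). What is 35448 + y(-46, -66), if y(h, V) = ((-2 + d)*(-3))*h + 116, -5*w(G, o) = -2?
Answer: 176716/5 ≈ 35343.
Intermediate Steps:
w(G, o) = ⅖ (w(G, o) = -⅕*(-2) = ⅖)
d = ⅖ ≈ 0.40000
y(h, V) = 116 + 24*h/5 (y(h, V) = ((-2 + ⅖)*(-3))*h + 116 = (-8/5*(-3))*h + 116 = 24*h/5 + 116 = 116 + 24*h/5)
35448 + y(-46, -66) = 35448 + (116 + (24/5)*(-46)) = 35448 + (116 - 1104/5) = 35448 - 524/5 = 176716/5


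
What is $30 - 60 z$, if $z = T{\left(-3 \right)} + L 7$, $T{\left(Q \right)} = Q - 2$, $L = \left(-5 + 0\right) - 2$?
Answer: $3270$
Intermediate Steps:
$L = -7$ ($L = -5 - 2 = -7$)
$T{\left(Q \right)} = -2 + Q$ ($T{\left(Q \right)} = Q - 2 = -2 + Q$)
$z = -54$ ($z = \left(-2 - 3\right) - 49 = -5 - 49 = -54$)
$30 - 60 z = 30 - -3240 = 30 + 3240 = 3270$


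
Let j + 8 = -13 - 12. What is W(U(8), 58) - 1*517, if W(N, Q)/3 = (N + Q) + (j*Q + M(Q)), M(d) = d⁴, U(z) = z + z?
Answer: 33943451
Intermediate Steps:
U(z) = 2*z
j = -33 (j = -8 + (-13 - 12) = -8 - 25 = -33)
W(N, Q) = -96*Q + 3*N + 3*Q⁴ (W(N, Q) = 3*((N + Q) + (-33*Q + Q⁴)) = 3*((N + Q) + (Q⁴ - 33*Q)) = 3*(N + Q⁴ - 32*Q) = -96*Q + 3*N + 3*Q⁴)
W(U(8), 58) - 1*517 = (-96*58 + 3*(2*8) + 3*58⁴) - 1*517 = (-5568 + 3*16 + 3*11316496) - 517 = (-5568 + 48 + 33949488) - 517 = 33943968 - 517 = 33943451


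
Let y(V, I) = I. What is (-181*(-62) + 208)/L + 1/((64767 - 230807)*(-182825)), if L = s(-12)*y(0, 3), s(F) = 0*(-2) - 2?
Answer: -57828681014999/30356263000 ≈ -1905.0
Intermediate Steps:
s(F) = -2 (s(F) = 0 - 2 = -2)
L = -6 (L = -2*3 = -6)
(-181*(-62) + 208)/L + 1/((64767 - 230807)*(-182825)) = (-181*(-62) + 208)/(-6) + 1/((64767 - 230807)*(-182825)) = (11222 + 208)*(-1/6) - 1/182825/(-166040) = 11430*(-1/6) - 1/166040*(-1/182825) = -1905 + 1/30356263000 = -57828681014999/30356263000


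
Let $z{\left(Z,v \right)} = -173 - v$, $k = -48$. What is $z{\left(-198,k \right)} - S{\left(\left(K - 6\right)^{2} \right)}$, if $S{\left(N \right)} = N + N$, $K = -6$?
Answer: $-413$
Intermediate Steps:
$S{\left(N \right)} = 2 N$
$z{\left(-198,k \right)} - S{\left(\left(K - 6\right)^{2} \right)} = \left(-173 - -48\right) - 2 \left(-6 - 6\right)^{2} = \left(-173 + 48\right) - 2 \left(-12\right)^{2} = -125 - 2 \cdot 144 = -125 - 288 = -413$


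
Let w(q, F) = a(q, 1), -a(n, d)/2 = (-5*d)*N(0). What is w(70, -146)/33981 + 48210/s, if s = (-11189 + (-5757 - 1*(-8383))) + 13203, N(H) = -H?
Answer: 4821/464 ≈ 10.390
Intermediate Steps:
a(n, d) = 0 (a(n, d) = -2*(-5*d)*(-1*0) = -2*(-5*d)*0 = -2*0 = 0)
w(q, F) = 0
s = 4640 (s = (-11189 + (-5757 + 8383)) + 13203 = (-11189 + 2626) + 13203 = -8563 + 13203 = 4640)
w(70, -146)/33981 + 48210/s = 0/33981 + 48210/4640 = 0*(1/33981) + 48210*(1/4640) = 0 + 4821/464 = 4821/464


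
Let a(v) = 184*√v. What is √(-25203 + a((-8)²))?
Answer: I*√23731 ≈ 154.05*I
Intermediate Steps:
√(-25203 + a((-8)²)) = √(-25203 + 184*√((-8)²)) = √(-25203 + 184*√64) = √(-25203 + 184*8) = √(-25203 + 1472) = √(-23731) = I*√23731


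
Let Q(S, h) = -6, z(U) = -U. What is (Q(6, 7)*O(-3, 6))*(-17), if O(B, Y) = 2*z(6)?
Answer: -1224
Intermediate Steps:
O(B, Y) = -12 (O(B, Y) = 2*(-1*6) = 2*(-6) = -12)
(Q(6, 7)*O(-3, 6))*(-17) = -6*(-12)*(-17) = 72*(-17) = -1224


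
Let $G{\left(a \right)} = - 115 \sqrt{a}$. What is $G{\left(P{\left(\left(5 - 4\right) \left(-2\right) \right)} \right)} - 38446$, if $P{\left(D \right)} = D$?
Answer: $-38446 - 115 i \sqrt{2} \approx -38446.0 - 162.63 i$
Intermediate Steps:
$G{\left(P{\left(\left(5 - 4\right) \left(-2\right) \right)} \right)} - 38446 = - 115 \sqrt{\left(5 - 4\right) \left(-2\right)} - 38446 = - 115 \sqrt{1 \left(-2\right)} - 38446 = - 115 \sqrt{-2} - 38446 = - 115 i \sqrt{2} - 38446 = -38446 - 115 i \sqrt{2}$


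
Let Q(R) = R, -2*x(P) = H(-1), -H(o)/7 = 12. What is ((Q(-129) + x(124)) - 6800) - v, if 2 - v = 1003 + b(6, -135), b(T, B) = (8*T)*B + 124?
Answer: -12242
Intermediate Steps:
H(o) = -84 (H(o) = -7*12 = -84)
x(P) = 42 (x(P) = -½*(-84) = 42)
b(T, B) = 124 + 8*B*T (b(T, B) = 8*B*T + 124 = 124 + 8*B*T)
v = 5355 (v = 2 - (1003 + (124 + 8*(-135)*6)) = 2 - (1003 + (124 - 6480)) = 2 - (1003 - 6356) = 2 - 1*(-5353) = 2 + 5353 = 5355)
((Q(-129) + x(124)) - 6800) - v = ((-129 + 42) - 6800) - 1*5355 = (-87 - 6800) - 5355 = -6887 - 5355 = -12242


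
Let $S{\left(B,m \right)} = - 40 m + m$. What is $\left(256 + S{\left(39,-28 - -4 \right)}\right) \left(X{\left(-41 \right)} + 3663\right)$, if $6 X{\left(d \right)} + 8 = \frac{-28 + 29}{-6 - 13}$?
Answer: $\frac{82929228}{19} \approx 4.3647 \cdot 10^{6}$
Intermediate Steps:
$X{\left(d \right)} = - \frac{51}{38}$ ($X{\left(d \right)} = - \frac{4}{3} + \frac{\left(-28 + 29\right) \frac{1}{-6 - 13}}{6} = - \frac{4}{3} + \frac{1 \frac{1}{-19}}{6} = - \frac{4}{3} + \frac{1 \left(- \frac{1}{19}\right)}{6} = - \frac{4}{3} + \frac{1}{6} \left(- \frac{1}{19}\right) = - \frac{4}{3} - \frac{1}{114} = - \frac{51}{38}$)
$S{\left(B,m \right)} = - 39 m$
$\left(256 + S{\left(39,-28 - -4 \right)}\right) \left(X{\left(-41 \right)} + 3663\right) = \left(256 - 39 \left(-28 - -4\right)\right) \left(- \frac{51}{38} + 3663\right) = \left(256 - 39 \left(-28 + 4\right)\right) \frac{139143}{38} = \left(256 - -936\right) \frac{139143}{38} = \left(256 + 936\right) \frac{139143}{38} = 1192 \cdot \frac{139143}{38} = \frac{82929228}{19}$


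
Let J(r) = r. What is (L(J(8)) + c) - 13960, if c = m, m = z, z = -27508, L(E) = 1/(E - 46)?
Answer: -1575785/38 ≈ -41468.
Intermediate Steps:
L(E) = 1/(-46 + E)
m = -27508
c = -27508
(L(J(8)) + c) - 13960 = (1/(-46 + 8) - 27508) - 13960 = (1/(-38) - 27508) - 13960 = (-1/38 - 27508) - 13960 = -1045305/38 - 13960 = -1575785/38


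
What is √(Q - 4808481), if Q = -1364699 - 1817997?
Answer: I*√7991177 ≈ 2826.9*I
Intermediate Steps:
Q = -3182696
√(Q - 4808481) = √(-3182696 - 4808481) = √(-7991177) = I*√7991177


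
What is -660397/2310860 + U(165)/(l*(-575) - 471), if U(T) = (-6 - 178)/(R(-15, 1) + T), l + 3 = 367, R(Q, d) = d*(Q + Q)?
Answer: -3740282715701/13088288152620 ≈ -0.28577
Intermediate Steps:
R(Q, d) = 2*Q*d (R(Q, d) = d*(2*Q) = 2*Q*d)
l = 364 (l = -3 + 367 = 364)
U(T) = -184/(-30 + T) (U(T) = (-6 - 178)/(2*(-15)*1 + T) = -184/(-30 + T))
-660397/2310860 + U(165)/(l*(-575) - 471) = -660397/2310860 + (-184/(-30 + 165))/(364*(-575) - 471) = -660397*1/2310860 + (-184/135)/(-209300 - 471) = -660397/2310860 - 184*1/135/(-209771) = -660397/2310860 - 184/135*(-1/209771) = -660397/2310860 + 184/28319085 = -3740282715701/13088288152620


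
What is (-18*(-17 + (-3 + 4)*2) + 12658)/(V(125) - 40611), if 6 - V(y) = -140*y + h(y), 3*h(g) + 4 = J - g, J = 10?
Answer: -9696/17299 ≈ -0.56049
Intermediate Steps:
h(g) = 2 - g/3 (h(g) = -4/3 + (10 - g)/3 = -4/3 + (10/3 - g/3) = 2 - g/3)
V(y) = 4 + 421*y/3 (V(y) = 6 - (-140*y + (2 - y/3)) = 6 - (2 - 421*y/3) = 6 + (-2 + 421*y/3) = 4 + 421*y/3)
(-18*(-17 + (-3 + 4)*2) + 12658)/(V(125) - 40611) = (-18*(-17 + (-3 + 4)*2) + 12658)/((4 + (421/3)*125) - 40611) = (-18*(-17 + 1*2) + 12658)/((4 + 52625/3) - 40611) = (-18*(-17 + 2) + 12658)/(52637/3 - 40611) = (-18*(-15) + 12658)/(-69196/3) = (270 + 12658)*(-3/69196) = 12928*(-3/69196) = -9696/17299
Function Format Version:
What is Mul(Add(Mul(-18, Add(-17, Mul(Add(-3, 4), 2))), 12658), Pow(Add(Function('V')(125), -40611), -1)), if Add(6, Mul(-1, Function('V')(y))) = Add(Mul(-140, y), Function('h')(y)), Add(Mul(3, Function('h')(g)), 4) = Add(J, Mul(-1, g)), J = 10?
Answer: Rational(-9696, 17299) ≈ -0.56049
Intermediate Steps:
Function('h')(g) = Add(2, Mul(Rational(-1, 3), g)) (Function('h')(g) = Add(Rational(-4, 3), Mul(Rational(1, 3), Add(10, Mul(-1, g)))) = Add(Rational(-4, 3), Add(Rational(10, 3), Mul(Rational(-1, 3), g))) = Add(2, Mul(Rational(-1, 3), g)))
Function('V')(y) = Add(4, Mul(Rational(421, 3), y)) (Function('V')(y) = Add(6, Mul(-1, Add(Mul(-140, y), Add(2, Mul(Rational(-1, 3), y))))) = Add(6, Mul(-1, Add(2, Mul(Rational(-421, 3), y)))) = Add(6, Add(-2, Mul(Rational(421, 3), y))) = Add(4, Mul(Rational(421, 3), y)))
Mul(Add(Mul(-18, Add(-17, Mul(Add(-3, 4), 2))), 12658), Pow(Add(Function('V')(125), -40611), -1)) = Mul(Add(Mul(-18, Add(-17, Mul(Add(-3, 4), 2))), 12658), Pow(Add(Add(4, Mul(Rational(421, 3), 125)), -40611), -1)) = Mul(Add(Mul(-18, Add(-17, Mul(1, 2))), 12658), Pow(Add(Add(4, Rational(52625, 3)), -40611), -1)) = Mul(Add(Mul(-18, Add(-17, 2)), 12658), Pow(Add(Rational(52637, 3), -40611), -1)) = Mul(Add(Mul(-18, -15), 12658), Pow(Rational(-69196, 3), -1)) = Mul(Add(270, 12658), Rational(-3, 69196)) = Mul(12928, Rational(-3, 69196)) = Rational(-9696, 17299)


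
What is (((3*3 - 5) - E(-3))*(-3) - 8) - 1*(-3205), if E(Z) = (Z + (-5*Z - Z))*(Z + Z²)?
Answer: 3455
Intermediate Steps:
E(Z) = -5*Z*(Z + Z²) (E(Z) = (Z - 6*Z)*(Z + Z²) = (-5*Z)*(Z + Z²) = -5*Z*(Z + Z²))
(((3*3 - 5) - E(-3))*(-3) - 8) - 1*(-3205) = (((3*3 - 5) - 5*(-3)²*(-1 - 1*(-3)))*(-3) - 8) - 1*(-3205) = (((9 - 5) - 5*9*(-1 + 3))*(-3) - 8) + 3205 = ((4 - 5*9*2)*(-3) - 8) + 3205 = ((4 - 1*90)*(-3) - 8) + 3205 = ((4 - 90)*(-3) - 8) + 3205 = (-86*(-3) - 8) + 3205 = (258 - 8) + 3205 = 250 + 3205 = 3455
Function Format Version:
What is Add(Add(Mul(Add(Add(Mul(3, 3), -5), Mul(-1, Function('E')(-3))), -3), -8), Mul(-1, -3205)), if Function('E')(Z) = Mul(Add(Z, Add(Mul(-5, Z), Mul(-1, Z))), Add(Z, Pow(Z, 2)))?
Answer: 3455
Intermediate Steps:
Function('E')(Z) = Mul(-5, Z, Add(Z, Pow(Z, 2))) (Function('E')(Z) = Mul(Add(Z, Mul(-6, Z)), Add(Z, Pow(Z, 2))) = Mul(Mul(-5, Z), Add(Z, Pow(Z, 2))) = Mul(-5, Z, Add(Z, Pow(Z, 2))))
Add(Add(Mul(Add(Add(Mul(3, 3), -5), Mul(-1, Function('E')(-3))), -3), -8), Mul(-1, -3205)) = Add(Add(Mul(Add(Add(Mul(3, 3), -5), Mul(-1, Mul(5, Pow(-3, 2), Add(-1, Mul(-1, -3))))), -3), -8), Mul(-1, -3205)) = Add(Add(Mul(Add(Add(9, -5), Mul(-1, Mul(5, 9, Add(-1, 3)))), -3), -8), 3205) = Add(Add(Mul(Add(4, Mul(-1, Mul(5, 9, 2))), -3), -8), 3205) = Add(Add(Mul(Add(4, Mul(-1, 90)), -3), -8), 3205) = Add(Add(Mul(Add(4, -90), -3), -8), 3205) = Add(Add(Mul(-86, -3), -8), 3205) = Add(Add(258, -8), 3205) = Add(250, 3205) = 3455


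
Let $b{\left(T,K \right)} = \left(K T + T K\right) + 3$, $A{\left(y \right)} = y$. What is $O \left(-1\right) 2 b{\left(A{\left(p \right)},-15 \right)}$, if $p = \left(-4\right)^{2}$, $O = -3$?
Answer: $-2862$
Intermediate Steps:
$p = 16$
$b{\left(T,K \right)} = 3 + 2 K T$ ($b{\left(T,K \right)} = \left(K T + K T\right) + 3 = 2 K T + 3 = 3 + 2 K T$)
$O \left(-1\right) 2 b{\left(A{\left(p \right)},-15 \right)} = \left(-3\right) \left(-1\right) 2 \left(3 + 2 \left(-15\right) 16\right) = 3 \cdot 2 \left(3 - 480\right) = 6 \left(-477\right) = -2862$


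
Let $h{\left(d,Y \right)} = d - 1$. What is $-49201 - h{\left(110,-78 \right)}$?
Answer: $-49310$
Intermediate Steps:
$h{\left(d,Y \right)} = -1 + d$ ($h{\left(d,Y \right)} = d - 1 = -1 + d$)
$-49201 - h{\left(110,-78 \right)} = -49201 - \left(-1 + 110\right) = -49201 - 109 = -49310$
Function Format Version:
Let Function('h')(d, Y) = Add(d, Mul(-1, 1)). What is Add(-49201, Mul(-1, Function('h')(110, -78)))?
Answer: -49310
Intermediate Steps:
Function('h')(d, Y) = Add(-1, d) (Function('h')(d, Y) = Add(d, -1) = Add(-1, d))
Add(-49201, Mul(-1, Function('h')(110, -78))) = Add(-49201, Mul(-1, Add(-1, 110))) = Add(-49201, Mul(-1, 109)) = Add(-49201, -109) = -49310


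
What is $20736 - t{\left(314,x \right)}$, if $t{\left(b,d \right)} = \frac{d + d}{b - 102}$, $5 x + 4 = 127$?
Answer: $\frac{10989957}{530} \approx 20736.0$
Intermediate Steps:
$x = \frac{123}{5}$ ($x = - \frac{4}{5} + \frac{1}{5} \cdot 127 = - \frac{4}{5} + \frac{127}{5} = \frac{123}{5} \approx 24.6$)
$t{\left(b,d \right)} = \frac{2 d}{-102 + b}$
$20736 - t{\left(314,x \right)} = 20736 - 2 \cdot \frac{123}{5} \frac{1}{-102 + 314} = 20736 - 2 \cdot \frac{123}{5} \cdot \frac{1}{212} = 20736 - \frac{123}{530} = \frac{10989957}{530}$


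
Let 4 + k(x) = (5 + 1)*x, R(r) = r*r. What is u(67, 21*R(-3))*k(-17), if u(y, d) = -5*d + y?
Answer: 93068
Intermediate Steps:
R(r) = r²
k(x) = -4 + 6*x (k(x) = -4 + (5 + 1)*x = -4 + 6*x)
u(y, d) = y - 5*d
u(67, 21*R(-3))*k(-17) = (67 - 105*(-3)²)*(-4 + 6*(-17)) = (67 - 105*9)*(-4 - 102) = (67 - 5*189)*(-106) = (67 - 945)*(-106) = -878*(-106) = 93068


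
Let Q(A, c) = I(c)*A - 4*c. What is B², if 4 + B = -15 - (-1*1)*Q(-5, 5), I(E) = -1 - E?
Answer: 81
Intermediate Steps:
Q(A, c) = -4*c + A*(-1 - c) (Q(A, c) = (-1 - c)*A - 4*c = A*(-1 - c) - 4*c = -4*c + A*(-1 - c))
B = -9 (B = -4 + (-15 - (-1*1)*(-4*5 - 1*(-5)*(1 + 5))) = -4 + (-15 - (-1)*(-20 - 1*(-5)*6)) = -4 + (-15 - (-1)*(-20 + 30)) = -4 + (-15 - (-1)*10) = -4 + (-15 - 1*(-10)) = -4 + (-15 + 10) = -4 - 5 = -9)
B² = (-9)² = 81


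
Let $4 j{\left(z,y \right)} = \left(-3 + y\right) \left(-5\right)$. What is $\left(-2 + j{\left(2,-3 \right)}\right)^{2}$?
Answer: $\frac{121}{4} \approx 30.25$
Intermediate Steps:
$j{\left(z,y \right)} = \frac{15}{4} - \frac{5 y}{4}$ ($j{\left(z,y \right)} = \frac{\left(-3 + y\right) \left(-5\right)}{4} = \frac{15 - 5 y}{4} = \frac{15}{4} - \frac{5 y}{4}$)
$\left(-2 + j{\left(2,-3 \right)}\right)^{2} = \left(-2 + \left(\frac{15}{4} - - \frac{15}{4}\right)\right)^{2} = \left(-2 + \left(\frac{15}{4} + \frac{15}{4}\right)\right)^{2} = \left(-2 + \frac{15}{2}\right)^{2} = \left(\frac{11}{2}\right)^{2} = \frac{121}{4}$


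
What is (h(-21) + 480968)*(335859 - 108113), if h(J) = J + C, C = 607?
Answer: 109671997284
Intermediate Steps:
h(J) = 607 + J (h(J) = J + 607 = 607 + J)
(h(-21) + 480968)*(335859 - 108113) = ((607 - 21) + 480968)*(335859 - 108113) = (586 + 480968)*227746 = 481554*227746 = 109671997284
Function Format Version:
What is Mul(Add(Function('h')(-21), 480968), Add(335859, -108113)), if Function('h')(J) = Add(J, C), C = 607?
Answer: 109671997284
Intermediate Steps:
Function('h')(J) = Add(607, J) (Function('h')(J) = Add(J, 607) = Add(607, J))
Mul(Add(Function('h')(-21), 480968), Add(335859, -108113)) = Mul(Add(Add(607, -21), 480968), Add(335859, -108113)) = Mul(Add(586, 480968), 227746) = Mul(481554, 227746) = 109671997284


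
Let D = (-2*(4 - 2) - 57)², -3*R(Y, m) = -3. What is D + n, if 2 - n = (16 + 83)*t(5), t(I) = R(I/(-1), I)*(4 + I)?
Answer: 2832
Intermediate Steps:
R(Y, m) = 1 (R(Y, m) = -⅓*(-3) = 1)
t(I) = 4 + I (t(I) = 1*(4 + I) = 4 + I)
D = 3721 (D = (-2*2 - 57)² = (-4 - 57)² = (-61)² = 3721)
n = -889 (n = 2 - (16 + 83)*(4 + 5) = 2 - 99*9 = 2 - 1*891 = 2 - 891 = -889)
D + n = 3721 - 889 = 2832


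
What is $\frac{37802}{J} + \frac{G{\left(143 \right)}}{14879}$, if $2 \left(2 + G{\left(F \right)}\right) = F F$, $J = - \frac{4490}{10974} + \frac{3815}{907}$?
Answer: $\frac{2799372799695747}{281163850510} \approx 9956.4$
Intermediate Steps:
$J = \frac{18896690}{4976709}$ ($J = \left(-4490\right) \frac{1}{10974} + 3815 \cdot \frac{1}{907} = - \frac{2245}{5487} + \frac{3815}{907} = \frac{18896690}{4976709} \approx 3.797$)
$G{\left(F \right)} = -2 + \frac{F^{2}}{2}$ ($G{\left(F \right)} = -2 + \frac{F F}{2} = -2 + \frac{F^{2}}{2}$)
$\frac{37802}{J} + \frac{G{\left(143 \right)}}{14879} = \frac{37802}{\frac{18896690}{4976709}} + \frac{-2 + \frac{143^{2}}{2}}{14879} = 37802 \cdot \frac{4976709}{18896690} + \left(-2 + \frac{1}{2} \cdot 20449\right) \frac{1}{14879} = \frac{94064776809}{9448345} + \left(-2 + \frac{20449}{2}\right) \frac{1}{14879} = \frac{94064776809}{9448345} + \frac{20445}{2} \cdot \frac{1}{14879} = \frac{94064776809}{9448345} + \frac{20445}{29758} = \frac{2799372799695747}{281163850510}$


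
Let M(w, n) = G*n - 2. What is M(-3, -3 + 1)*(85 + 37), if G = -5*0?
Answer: -244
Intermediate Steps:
G = 0
M(w, n) = -2 (M(w, n) = 0*n - 2 = 0 - 2 = -2)
M(-3, -3 + 1)*(85 + 37) = -2*(85 + 37) = -2*122 = -244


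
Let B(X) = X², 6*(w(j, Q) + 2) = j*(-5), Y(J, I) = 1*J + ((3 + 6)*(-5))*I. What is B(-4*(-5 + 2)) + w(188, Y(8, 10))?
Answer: -44/3 ≈ -14.667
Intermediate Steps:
Y(J, I) = J - 45*I (Y(J, I) = J + (9*(-5))*I = J - 45*I)
w(j, Q) = -2 - 5*j/6 (w(j, Q) = -2 + (j*(-5))/6 = -2 + (-5*j)/6 = -2 - 5*j/6)
B(-4*(-5 + 2)) + w(188, Y(8, 10)) = (-4*(-5 + 2))² + (-2 - ⅚*188) = (-4*(-3))² + (-2 - 470/3) = 12² - 476/3 = 144 - 476/3 = -44/3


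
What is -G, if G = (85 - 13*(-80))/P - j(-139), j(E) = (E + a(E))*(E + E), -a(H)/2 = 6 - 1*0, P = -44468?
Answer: 1866678829/44468 ≈ 41978.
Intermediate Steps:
a(H) = -12 (a(H) = -2*(6 - 1*0) = -2*(6 + 0) = -2*6 = -12)
j(E) = 2*E*(-12 + E) (j(E) = (E - 12)*(E + E) = (-12 + E)*(2*E) = 2*E*(-12 + E))
G = -1866678829/44468 (G = (85 - 13*(-80))/(-44468) - 2*(-139)*(-12 - 139) = (85 + 1040)*(-1/44468) - 2*(-139)*(-151) = 1125*(-1/44468) - 1*41978 = -1125/44468 - 41978 = -1866678829/44468 ≈ -41978.)
-G = -1*(-1866678829/44468) = 1866678829/44468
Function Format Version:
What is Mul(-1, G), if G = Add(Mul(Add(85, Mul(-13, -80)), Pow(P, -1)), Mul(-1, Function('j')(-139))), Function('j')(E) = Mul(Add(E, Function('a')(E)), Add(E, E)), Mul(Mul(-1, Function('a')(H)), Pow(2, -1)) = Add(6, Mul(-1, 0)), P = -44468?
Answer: Rational(1866678829, 44468) ≈ 41978.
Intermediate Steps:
Function('a')(H) = -12 (Function('a')(H) = Mul(-2, Add(6, Mul(-1, 0))) = Mul(-2, Add(6, 0)) = Mul(-2, 6) = -12)
Function('j')(E) = Mul(2, E, Add(-12, E)) (Function('j')(E) = Mul(Add(E, -12), Add(E, E)) = Mul(Add(-12, E), Mul(2, E)) = Mul(2, E, Add(-12, E)))
G = Rational(-1866678829, 44468) (G = Add(Mul(Add(85, Mul(-13, -80)), Pow(-44468, -1)), Mul(-1, Mul(2, -139, Add(-12, -139)))) = Add(Mul(Add(85, 1040), Rational(-1, 44468)), Mul(-1, Mul(2, -139, -151))) = Add(Mul(1125, Rational(-1, 44468)), Mul(-1, 41978)) = Add(Rational(-1125, 44468), -41978) = Rational(-1866678829, 44468) ≈ -41978.)
Mul(-1, G) = Mul(-1, Rational(-1866678829, 44468)) = Rational(1866678829, 44468)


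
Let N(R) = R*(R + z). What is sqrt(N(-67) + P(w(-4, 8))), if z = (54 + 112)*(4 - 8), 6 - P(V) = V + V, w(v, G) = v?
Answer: sqrt(48991) ≈ 221.34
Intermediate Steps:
P(V) = 6 - 2*V (P(V) = 6 - (V + V) = 6 - 2*V)
z = -664 (z = 166*(-4) = -664)
N(R) = R*(-664 + R) (N(R) = R*(R - 664) = R*(-664 + R))
sqrt(N(-67) + P(w(-4, 8))) = sqrt(-67*(-664 - 67) + (6 - 2*(-4))) = sqrt(-67*(-731) + (6 + 8)) = sqrt(48977 + 14) = sqrt(48991)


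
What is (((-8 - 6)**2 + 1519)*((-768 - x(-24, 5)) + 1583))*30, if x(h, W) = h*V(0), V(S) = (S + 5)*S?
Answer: 41931750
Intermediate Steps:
V(S) = S*(5 + S) (V(S) = (5 + S)*S = S*(5 + S))
x(h, W) = 0 (x(h, W) = h*(0*(5 + 0)) = h*(0*5) = h*0 = 0)
(((-8 - 6)**2 + 1519)*((-768 - x(-24, 5)) + 1583))*30 = (((-8 - 6)**2 + 1519)*((-768 - 1*0) + 1583))*30 = (((-14)**2 + 1519)*((-768 + 0) + 1583))*30 = ((196 + 1519)*(-768 + 1583))*30 = (1715*815)*30 = 1397725*30 = 41931750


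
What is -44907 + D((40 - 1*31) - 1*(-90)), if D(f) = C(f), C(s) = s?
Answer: -44808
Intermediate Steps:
D(f) = f
-44907 + D((40 - 1*31) - 1*(-90)) = -44907 + ((40 - 1*31) - 1*(-90)) = -44907 + ((40 - 31) + 90) = -44907 + (9 + 90) = -44907 + 99 = -44808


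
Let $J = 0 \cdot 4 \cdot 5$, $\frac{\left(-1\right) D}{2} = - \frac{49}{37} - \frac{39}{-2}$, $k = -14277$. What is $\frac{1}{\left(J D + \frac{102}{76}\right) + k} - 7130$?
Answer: $- \frac{3867846788}{542475} \approx -7130.0$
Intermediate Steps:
$D = - \frac{1345}{37}$ ($D = - 2 \left(- \frac{49}{37} - \frac{39}{-2}\right) = - 2 \left(\left(-49\right) \frac{1}{37} - - \frac{39}{2}\right) = - 2 \left(- \frac{49}{37} + \frac{39}{2}\right) = \left(-2\right) \frac{1345}{74} = - \frac{1345}{37} \approx -36.351$)
$J = 0$ ($J = 0 \cdot 5 = 0$)
$\frac{1}{\left(J D + \frac{102}{76}\right) + k} - 7130 = \frac{1}{\left(0 \left(- \frac{1345}{37}\right) + \frac{102}{76}\right) - 14277} - 7130 = \frac{1}{\left(0 + 102 \cdot \frac{1}{76}\right) - 14277} - 7130 = \frac{1}{\left(0 + \frac{51}{38}\right) - 14277} - 7130 = \frac{1}{\frac{51}{38} - 14277} - 7130 = \frac{1}{- \frac{542475}{38}} - 7130 = - \frac{38}{542475} - 7130 = - \frac{3867846788}{542475}$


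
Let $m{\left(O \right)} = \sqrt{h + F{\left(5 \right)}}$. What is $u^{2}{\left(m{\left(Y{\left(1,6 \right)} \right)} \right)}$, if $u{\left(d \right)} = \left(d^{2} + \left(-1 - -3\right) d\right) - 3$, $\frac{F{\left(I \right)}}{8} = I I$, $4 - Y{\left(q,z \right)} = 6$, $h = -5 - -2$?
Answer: $38424 + 776 \sqrt{197} \approx 49316.0$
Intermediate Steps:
$h = -3$ ($h = -5 + 2 = -3$)
$Y{\left(q,z \right)} = -2$ ($Y{\left(q,z \right)} = 4 - 6 = -2$)
$F{\left(I \right)} = 8 I^{2}$ ($F{\left(I \right)} = 8 I I = 8 I^{2}$)
$m{\left(O \right)} = \sqrt{197}$ ($m{\left(O \right)} = \sqrt{-3 + 8 \cdot 5^{2}} = \sqrt{-3 + 8 \cdot 25} = \sqrt{-3 + 200} = \sqrt{197}$)
$u{\left(d \right)} = -3 + d^{2} + 2 d$ ($u{\left(d \right)} = \left(d^{2} + \left(-1 + 3\right) d\right) - 3 = \left(d^{2} + 2 d\right) - 3 = -3 + d^{2} + 2 d$)
$u^{2}{\left(m{\left(Y{\left(1,6 \right)} \right)} \right)} = \left(-3 + \left(\sqrt{197}\right)^{2} + 2 \sqrt{197}\right)^{2} = \left(-3 + 197 + 2 \sqrt{197}\right)^{2} = \left(194 + 2 \sqrt{197}\right)^{2}$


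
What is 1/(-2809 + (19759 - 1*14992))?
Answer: 1/1958 ≈ 0.00051073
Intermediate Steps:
1/(-2809 + (19759 - 1*14992)) = 1/(-2809 + (19759 - 14992)) = 1/(-2809 + 4767) = 1/1958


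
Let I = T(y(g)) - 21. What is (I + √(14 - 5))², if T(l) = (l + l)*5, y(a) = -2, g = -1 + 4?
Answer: 1444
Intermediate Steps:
g = 3
T(l) = 10*l (T(l) = (2*l)*5 = 10*l)
I = -41 (I = 10*(-2) - 21 = -20 - 21 = -41)
(I + √(14 - 5))² = (-41 + √(14 - 5))² = (-41 + √9)² = (-41 + 3)² = (-38)² = 1444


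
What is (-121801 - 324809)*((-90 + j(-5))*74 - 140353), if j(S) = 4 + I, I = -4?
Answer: 65657475930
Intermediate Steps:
j(S) = 0 (j(S) = 4 - 4 = 0)
(-121801 - 324809)*((-90 + j(-5))*74 - 140353) = (-121801 - 324809)*((-90 + 0)*74 - 140353) = -446610*(-90*74 - 140353) = -446610*(-6660 - 140353) = -446610*(-147013) = 65657475930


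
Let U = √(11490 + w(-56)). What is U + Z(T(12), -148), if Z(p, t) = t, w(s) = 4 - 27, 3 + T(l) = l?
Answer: -148 + √11467 ≈ -40.916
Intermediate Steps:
T(l) = -3 + l
w(s) = -23
U = √11467 (U = √(11490 - 23) = √11467 ≈ 107.08)
U + Z(T(12), -148) = √11467 - 148 = -148 + √11467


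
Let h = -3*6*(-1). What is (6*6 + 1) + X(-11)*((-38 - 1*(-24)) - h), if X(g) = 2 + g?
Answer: 325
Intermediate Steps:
h = 18 (h = -18*(-1) = 18)
(6*6 + 1) + X(-11)*((-38 - 1*(-24)) - h) = (6*6 + 1) + (2 - 11)*((-38 - 1*(-24)) - 1*18) = (36 + 1) - 9*((-38 + 24) - 18) = 37 - 9*(-14 - 18) = 37 - 9*(-32) = 37 + 288 = 325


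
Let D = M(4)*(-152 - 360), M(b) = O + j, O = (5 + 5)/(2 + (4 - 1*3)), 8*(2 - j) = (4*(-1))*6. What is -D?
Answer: 12800/3 ≈ 4266.7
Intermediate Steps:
j = 5 (j = 2 - 4*(-1)*6/8 = 2 - (-1)*6/2 = 2 - 1/8*(-24) = 2 + 3 = 5)
O = 10/3 (O = 10/(2 + (4 - 3)) = 10/(2 + 1) = 10/3 ≈ 3.3333)
M(b) = 25/3 (M(b) = 10/3 + 5 = 25/3)
D = -12800/3 (D = 25*(-152 - 360)/3 = (25/3)*(-512) = -12800/3 ≈ -4266.7)
-D = -1*(-12800/3) = 12800/3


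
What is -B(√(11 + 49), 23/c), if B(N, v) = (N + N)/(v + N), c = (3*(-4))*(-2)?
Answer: -69120/34031 + 2208*√15/34031 ≈ -1.7798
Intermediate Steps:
c = 24 (c = -12*(-2) = 24)
B(N, v) = 2*N/(N + v) (B(N, v) = (2*N)/(N + v) = 2*N/(N + v))
-B(√(11 + 49), 23/c) = -2*√(11 + 49)/(√(11 + 49) + 23/24) = -2*√60/(√60 + 23*(1/24)) = -2*2*√15/(2*√15 + 23/24) = -2*2*√15/(23/24 + 2*√15) = -4*√15/(23/24 + 2*√15)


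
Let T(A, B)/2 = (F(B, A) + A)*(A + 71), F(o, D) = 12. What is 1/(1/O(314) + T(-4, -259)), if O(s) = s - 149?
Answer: 165/176881 ≈ 0.00093283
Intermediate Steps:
O(s) = -149 + s
T(A, B) = 2*(12 + A)*(71 + A) (T(A, B) = 2*((12 + A)*(A + 71)) = 2*((12 + A)*(71 + A)) = 2*(12 + A)*(71 + A))
1/(1/O(314) + T(-4, -259)) = 1/(1/(-149 + 314) + (1704 + 2*(-4)² + 166*(-4))) = 1/(1/165 + (1704 + 2*16 - 664)) = 1/(1/165 + (1704 + 32 - 664)) = 1/(1/165 + 1072) = 1/(176881/165) = 165/176881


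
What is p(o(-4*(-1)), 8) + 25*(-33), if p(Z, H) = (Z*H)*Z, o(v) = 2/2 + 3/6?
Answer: -807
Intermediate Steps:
o(v) = 3/2 (o(v) = 2*(1/2) + 3*(1/6) = 1 + 1/2 = 3/2)
p(Z, H) = H*Z**2 (p(Z, H) = (H*Z)*Z = H*Z**2)
p(o(-4*(-1)), 8) + 25*(-33) = 8*(3/2)**2 + 25*(-33) = 8*(9/4) - 825 = 18 - 825 = -807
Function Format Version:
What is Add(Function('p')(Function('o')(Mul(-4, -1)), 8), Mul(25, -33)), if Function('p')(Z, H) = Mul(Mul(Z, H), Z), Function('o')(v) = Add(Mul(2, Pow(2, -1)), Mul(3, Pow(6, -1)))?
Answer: -807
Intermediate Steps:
Function('o')(v) = Rational(3, 2) (Function('o')(v) = Add(Mul(2, Rational(1, 2)), Mul(3, Rational(1, 6))) = Add(1, Rational(1, 2)) = Rational(3, 2))
Function('p')(Z, H) = Mul(H, Pow(Z, 2)) (Function('p')(Z, H) = Mul(Mul(H, Z), Z) = Mul(H, Pow(Z, 2)))
Add(Function('p')(Function('o')(Mul(-4, -1)), 8), Mul(25, -33)) = Add(Mul(8, Pow(Rational(3, 2), 2)), Mul(25, -33)) = Add(Mul(8, Rational(9, 4)), -825) = Add(18, -825) = -807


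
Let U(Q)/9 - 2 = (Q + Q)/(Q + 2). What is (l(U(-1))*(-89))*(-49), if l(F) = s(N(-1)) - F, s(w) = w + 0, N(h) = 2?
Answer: 8722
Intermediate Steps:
s(w) = w
U(Q) = 18 + 18*Q/(2 + Q) (U(Q) = 18 + 9*((Q + Q)/(Q + 2)) = 18 + 9*((2*Q)/(2 + Q)) = 18 + 9*(2*Q/(2 + Q)) = 18 + 18*Q/(2 + Q))
l(F) = 2 - F
(l(U(-1))*(-89))*(-49) = ((2 - 36*(1 - 1)/(2 - 1))*(-89))*(-49) = ((2 - 36*0/1)*(-89))*(-49) = ((2 - 36*0)*(-89))*(-49) = ((2 - 1*0)*(-89))*(-49) = ((2 + 0)*(-89))*(-49) = (2*(-89))*(-49) = -178*(-49) = 8722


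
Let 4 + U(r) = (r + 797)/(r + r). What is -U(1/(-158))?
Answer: 125933/2 ≈ 62967.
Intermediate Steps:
U(r) = -4 + (797 + r)/(2*r) (U(r) = -4 + (r + 797)/(r + r) = -4 + (797 + r)/((2*r)) = -4 + (797 + r)*(1/(2*r)) = -4 + (797 + r)/(2*r))
-U(1/(-158)) = -(797 - 7/(-158))/(2*(1/(-158))) = -(797 - 7*(-1/158))/(2*(-1/158)) = -(-158)*(797 + 7/158)/2 = -(-158)*125933/(2*158) = -1*(-125933/2) = 125933/2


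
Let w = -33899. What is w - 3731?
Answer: -37630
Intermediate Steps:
w - 3731 = -33899 - 3731 = -37630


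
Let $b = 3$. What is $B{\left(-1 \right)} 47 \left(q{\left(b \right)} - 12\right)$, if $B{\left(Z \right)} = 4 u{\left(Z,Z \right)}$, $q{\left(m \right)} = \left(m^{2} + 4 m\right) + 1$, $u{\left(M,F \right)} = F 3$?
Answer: $-5640$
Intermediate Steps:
$u{\left(M,F \right)} = 3 F$
$q{\left(m \right)} = 1 + m^{2} + 4 m$
$B{\left(Z \right)} = 12 Z$ ($B{\left(Z \right)} = 4 \cdot 3 Z = 12 Z$)
$B{\left(-1 \right)} 47 \left(q{\left(b \right)} - 12\right) = 12 \left(-1\right) 47 \left(\left(1 + 3^{2} + 4 \cdot 3\right) - 12\right) = \left(-12\right) 47 \left(\left(1 + 9 + 12\right) - 12\right) = - 564 \left(22 - 12\right) = \left(-564\right) 10 = -5640$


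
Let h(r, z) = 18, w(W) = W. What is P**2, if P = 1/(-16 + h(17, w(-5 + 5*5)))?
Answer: 1/4 ≈ 0.25000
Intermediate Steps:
P = 1/2 (P = 1/(-16 + 18) = 1/2 ≈ 0.50000)
P**2 = (1/2)**2 = 1/4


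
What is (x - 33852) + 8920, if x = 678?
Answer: -24254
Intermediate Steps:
(x - 33852) + 8920 = (678 - 33852) + 8920 = -33174 + 8920 = -24254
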